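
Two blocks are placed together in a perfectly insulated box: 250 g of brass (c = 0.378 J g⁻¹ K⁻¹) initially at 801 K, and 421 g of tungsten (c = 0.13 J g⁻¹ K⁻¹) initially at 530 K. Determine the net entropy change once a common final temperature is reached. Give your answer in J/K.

Energy balance: T_f = (m₁c₁T₁ + m₂c₂T₂)/(m₁c₁ + m₂c₂) = 701.61 K.
ΔS₁ = m₁c₁ ln(T_f/T₁) = 94.5 × ln(701.61/801) = -12.52 J/K.
ΔS₂ = m₂c₂ ln(T_f/T₂) = 54.73 × ln(701.61/530) = 15.35 J/K.
ΔS_total = -12.52 + 15.35 = 2.83 J/K.

ΔS_total = 2.83 J/K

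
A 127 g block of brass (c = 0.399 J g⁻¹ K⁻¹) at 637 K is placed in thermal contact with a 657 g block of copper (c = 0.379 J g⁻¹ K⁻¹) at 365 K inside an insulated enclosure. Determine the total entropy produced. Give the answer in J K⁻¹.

ΔS_total = 7.35 J/K

Energy balance: T_f = (m₁c₁T₁ + m₂c₂T₂)/(m₁c₁ + m₂c₂) = 410.99 K.
ΔS₁ = m₁c₁ ln(T_f/T₁) = 50.673 × ln(410.99/637) = -22.2 J/K.
ΔS₂ = m₂c₂ ln(T_f/T₂) = 249.003 × ln(410.99/365) = 29.55 J/K.
ΔS_total = -22.2 + 29.55 = 7.35 J/K.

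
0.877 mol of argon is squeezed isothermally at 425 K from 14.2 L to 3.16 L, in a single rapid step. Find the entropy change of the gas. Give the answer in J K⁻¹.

ΔS_gas = -11 J/K

Entropy is a state function, so ΔS_gas depends only on the end states.
For an isothermal ideal gas ΔS_gas = nR ln(V₂/V₁) = 0.877 × 8.314 × ln(3.16/14.2) = -11 J/K.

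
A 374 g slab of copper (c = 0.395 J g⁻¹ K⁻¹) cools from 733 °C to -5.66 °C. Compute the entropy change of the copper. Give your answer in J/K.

ΔS = -196 J/K

In kelvin: T₁ = 1006.15 K, T₂ = 267.49 K. ΔS = ∫dQ_rev/T = m c ln(T₂/T₁) = 374 × 0.395 × ln(267.49/1006.15) = -196 J/K.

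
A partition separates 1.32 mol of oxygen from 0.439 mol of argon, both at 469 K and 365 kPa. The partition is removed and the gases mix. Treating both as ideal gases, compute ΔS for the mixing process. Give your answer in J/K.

Mole fractions: x_A = 1.32/1.76 = 0.75, x_B = 0.25.
ΔS_mix = −R(n_A ln x_A + n_B ln x_B) = −8.314 × (1.32 ln 0.75 + 0.439 ln 0.25) = 8.22 J/K.

ΔS_mix = 8.22 J/K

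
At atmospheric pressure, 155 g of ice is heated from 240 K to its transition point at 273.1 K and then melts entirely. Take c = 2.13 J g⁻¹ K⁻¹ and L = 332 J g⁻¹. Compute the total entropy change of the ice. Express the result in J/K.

Warming step: ΔS₁ = m c ln(T_tr/T_i) = 155 × 2.13 × ln(273.1/240) = 42.66 J/K.
Phase change: ΔS₂ = +mL/T_tr = 155 × 332 / 273.1 = 188.4 J/K.
ΔS_total = (42.66) + (188.4) = 231 J/K.

ΔS = 231 J/K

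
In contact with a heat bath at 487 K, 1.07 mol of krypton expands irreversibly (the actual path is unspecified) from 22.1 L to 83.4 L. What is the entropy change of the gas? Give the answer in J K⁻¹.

ΔS_gas = 11.8 J/K

Entropy is a state function, so ΔS_gas depends only on the end states.
For an isothermal ideal gas ΔS_gas = nR ln(V₂/V₁) = 1.07 × 8.314 × ln(83.4/22.1) = 11.8 J/K.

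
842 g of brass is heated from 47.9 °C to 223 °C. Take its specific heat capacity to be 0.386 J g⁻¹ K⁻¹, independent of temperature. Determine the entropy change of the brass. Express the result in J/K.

ΔS = 141 J/K

In kelvin: T₁ = 321.05 K, T₂ = 496.15 K. ΔS = ∫dQ_rev/T = m c ln(T₂/T₁) = 842 × 0.386 × ln(496.15/321.05) = 141 J/K.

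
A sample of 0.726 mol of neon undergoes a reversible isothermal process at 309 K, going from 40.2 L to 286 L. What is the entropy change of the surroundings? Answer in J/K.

For an isothermal ideal gas ΔS_gas = nR ln(V₂/V₁) = 0.726 × 8.314 × ln(286/40.2) = 11.8 J/K.
The process is reversible, so ΔS_surr = −ΔS_gas = -11.8 J/K and ΔS_universe = 0.

ΔS_surr = -11.8 J/K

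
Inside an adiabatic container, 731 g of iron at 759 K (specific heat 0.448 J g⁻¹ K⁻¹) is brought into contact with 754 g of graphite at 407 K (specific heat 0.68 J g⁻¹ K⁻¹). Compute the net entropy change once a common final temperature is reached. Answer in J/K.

ΔS_total = 40 J/K

Energy balance: T_f = (m₁c₁T₁ + m₂c₂T₂)/(m₁c₁ + m₂c₂) = 544.2 K.
ΔS₁ = m₁c₁ ln(T_f/T₁) = 327.488 × ln(544.2/759) = -108.95 J/K.
ΔS₂ = m₂c₂ ln(T_f/T₂) = 512.72 × ln(544.2/407) = 148.95 J/K.
ΔS_total = -108.95 + 148.95 = 40 J/K.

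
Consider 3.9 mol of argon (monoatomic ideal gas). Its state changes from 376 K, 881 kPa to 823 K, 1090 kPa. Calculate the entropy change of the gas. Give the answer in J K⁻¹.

ΔS = 56.6 J/K

ΔS = nC_p ln(T₂/T₁) − nR ln(P₂/P₁), with C_p = 5R/2 = 20.79 J mol⁻¹ K⁻¹ for a monoatomic ideal gas.
ΔS = 3.9 × [20.79 × ln(823/376) − 8.314 × ln(1090/881)] = 56.6 J/K.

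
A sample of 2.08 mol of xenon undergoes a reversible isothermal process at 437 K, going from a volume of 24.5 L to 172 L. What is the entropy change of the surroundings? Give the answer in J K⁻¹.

For an isothermal ideal gas ΔS_gas = nR ln(V₂/V₁) = 2.08 × 8.314 × ln(172/24.5) = 33.7 J/K.
The process is reversible, so ΔS_surr = −ΔS_gas = -33.7 J/K and ΔS_universe = 0.

ΔS_surr = -33.7 J/K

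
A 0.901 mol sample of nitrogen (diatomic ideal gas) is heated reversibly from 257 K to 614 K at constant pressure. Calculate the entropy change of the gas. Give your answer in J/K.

At constant pressure, ΔS = nC_p ln(T₂/T₁) with C_p = 7R/2 = 29.1 J mol⁻¹ K⁻¹.
ΔS = 0.901 × 29.1 × ln(614/257) = 22.8 J/K.

ΔS = 22.8 J/K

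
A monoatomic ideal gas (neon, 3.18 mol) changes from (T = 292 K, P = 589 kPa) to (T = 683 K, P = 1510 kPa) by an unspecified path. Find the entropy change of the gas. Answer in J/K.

ΔS = 31.3 J/K

ΔS = nC_p ln(T₂/T₁) − nR ln(P₂/P₁), with C_p = 5R/2 = 20.79 J mol⁻¹ K⁻¹ for a monoatomic ideal gas.
ΔS = 3.18 × [20.79 × ln(683/292) − 8.314 × ln(1510/589)] = 31.3 J/K.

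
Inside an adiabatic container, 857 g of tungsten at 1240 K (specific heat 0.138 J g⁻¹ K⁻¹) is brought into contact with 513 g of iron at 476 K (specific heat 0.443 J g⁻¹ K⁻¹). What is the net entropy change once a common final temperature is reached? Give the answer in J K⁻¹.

Energy balance: T_f = (m₁c₁T₁ + m₂c₂T₂)/(m₁c₁ + m₂c₂) = 737.5 K.
ΔS₁ = m₁c₁ ln(T_f/T₁) = 118.266 × ln(737.5/1240) = -61.45 J/K.
ΔS₂ = m₂c₂ ln(T_f/T₂) = 227.259 × ln(737.5/476) = 99.51 J/K.
ΔS_total = -61.45 + 99.51 = 38.1 J/K.

ΔS_total = 38.1 J/K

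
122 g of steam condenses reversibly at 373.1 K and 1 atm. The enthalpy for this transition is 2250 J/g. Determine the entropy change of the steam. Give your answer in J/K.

ΔS = -736 J/K

Heat released by the substance: Q = −mL = −122 × 2250 = −274500 J.
At constant T, ΔS = Q_rev/T = −274500 / 373.1 = -736 J/K.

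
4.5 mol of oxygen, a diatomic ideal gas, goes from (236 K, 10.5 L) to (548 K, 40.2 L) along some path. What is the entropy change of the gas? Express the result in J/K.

Entropy is a state function: ΔS = nC_V ln(T₂/T₁) + nR ln(V₂/V₁), with C_V = 5R/2 = 20.79 J mol⁻¹ K⁻¹ for a diatomic ideal gas.
ΔS = 4.5 × [20.79 × ln(548/236) + 8.314 × ln(40.2/10.5)] = 129 J/K.

ΔS = 129 J/K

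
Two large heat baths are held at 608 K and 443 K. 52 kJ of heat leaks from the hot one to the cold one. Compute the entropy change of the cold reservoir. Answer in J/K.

The cold reservoir gains heat Q, so ΔS_cold = +Q/T_C = 52000/443 = 117 J/K.

ΔS_cold = 117 J/K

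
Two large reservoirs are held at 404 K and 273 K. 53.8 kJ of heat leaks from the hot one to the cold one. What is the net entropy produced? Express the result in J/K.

ΔS_total = 63.9 J/K

ΔS_hot = −Q/T_H = −53800/404 = -133.2 J/K and ΔS_cold = +Q/T_C = 53800/273 = 197.1 J/K.
ΔS_total = -133.2 + 197.1 = 63.9 J/K, positive as the second law requires.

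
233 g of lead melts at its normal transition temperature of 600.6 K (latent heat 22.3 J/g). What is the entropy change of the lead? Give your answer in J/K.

Heat absorbed by the substance: Q = mL = 233 × 22.3 = 5195.9 J.
At constant T, ΔS = Q_rev/T = 5195.9 / 600.6 = 8.65 J/K.

ΔS = 8.65 J/K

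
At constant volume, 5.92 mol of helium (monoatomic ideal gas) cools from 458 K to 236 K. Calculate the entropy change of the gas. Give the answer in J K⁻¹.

At constant volume, ΔS = nC_V ln(T₂/T₁) with C_V = 3R/2 = 12.47 J mol⁻¹ K⁻¹.
ΔS = 5.92 × 12.47 × ln(236/458) = -49 J/K.

ΔS = -49 J/K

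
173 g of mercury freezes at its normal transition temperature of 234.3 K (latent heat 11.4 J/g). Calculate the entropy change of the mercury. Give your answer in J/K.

ΔS = -8.42 J/K

Heat released by the substance: Q = −mL = −173 × 11.4 = −1972.2 J.
At constant T, ΔS = Q_rev/T = −1972.2 / 234.3 = -8.42 J/K.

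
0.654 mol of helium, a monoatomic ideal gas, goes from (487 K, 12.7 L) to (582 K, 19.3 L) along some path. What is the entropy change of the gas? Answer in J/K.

Entropy is a state function: ΔS = nC_V ln(T₂/T₁) + nR ln(V₂/V₁), with C_V = 3R/2 = 12.47 J mol⁻¹ K⁻¹ for a monoatomic ideal gas.
ΔS = 0.654 × [12.47 × ln(582/487) + 8.314 × ln(19.3/12.7)] = 3.73 J/K.

ΔS = 3.73 J/K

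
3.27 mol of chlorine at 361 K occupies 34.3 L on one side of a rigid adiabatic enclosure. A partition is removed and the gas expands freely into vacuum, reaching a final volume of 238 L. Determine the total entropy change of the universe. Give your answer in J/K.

ΔS_universe = 52.7 J/K

For an ideal gas in free expansion Q = 0 and W = 0, so T is unchanged.
Entropy is a state function; using a reversible isothermal path, ΔS_gas = nR ln(V₂/V₁) = 3.27 × 8.314 × ln(238/34.3) = 52.7 J/K.
The insulated surroundings exchange no heat, so ΔS_surr = 0 and ΔS_universe = ΔS_gas.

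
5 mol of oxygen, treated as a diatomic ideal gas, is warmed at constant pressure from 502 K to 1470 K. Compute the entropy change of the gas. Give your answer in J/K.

At constant pressure, ΔS = nC_p ln(T₂/T₁) with C_p = 7R/2 = 29.1 J mol⁻¹ K⁻¹.
ΔS = 5 × 29.1 × ln(1470/502) = 156 J/K.

ΔS = 156 J/K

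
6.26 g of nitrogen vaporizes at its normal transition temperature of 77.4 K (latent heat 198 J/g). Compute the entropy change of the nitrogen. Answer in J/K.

Heat absorbed by the substance: Q = mL = 6.26 × 198 = 1239.48 J.
At constant T, ΔS = Q_rev/T = 1239.48 / 77.4 = 16 J/K.

ΔS = 16 J/K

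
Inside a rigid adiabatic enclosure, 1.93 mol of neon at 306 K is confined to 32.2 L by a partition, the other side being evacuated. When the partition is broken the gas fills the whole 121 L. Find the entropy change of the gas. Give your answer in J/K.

ΔS_gas = 21.2 J/K

For an ideal gas in free expansion Q = 0 and W = 0, so T is unchanged.
Entropy is a state function; using a reversible isothermal path, ΔS_gas = nR ln(V₂/V₁) = 1.93 × 8.314 × ln(121/32.2) = 21.2 J/K.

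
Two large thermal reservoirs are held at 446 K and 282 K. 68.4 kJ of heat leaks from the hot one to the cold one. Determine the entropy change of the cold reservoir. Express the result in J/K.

ΔS_cold = 243 J/K

The cold reservoir gains heat Q, so ΔS_cold = +Q/T_C = 68400/282 = 243 J/K.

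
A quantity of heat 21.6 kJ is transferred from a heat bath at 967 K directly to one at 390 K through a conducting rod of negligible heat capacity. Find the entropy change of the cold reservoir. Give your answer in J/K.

ΔS_cold = 55.4 J/K

The cold reservoir gains heat Q, so ΔS_cold = +Q/T_C = 21600/390 = 55.4 J/K.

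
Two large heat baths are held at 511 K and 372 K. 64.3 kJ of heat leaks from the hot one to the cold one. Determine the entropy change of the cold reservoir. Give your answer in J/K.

ΔS_cold = 173 J/K

The cold reservoir gains heat Q, so ΔS_cold = +Q/T_C = 64300/372 = 173 J/K.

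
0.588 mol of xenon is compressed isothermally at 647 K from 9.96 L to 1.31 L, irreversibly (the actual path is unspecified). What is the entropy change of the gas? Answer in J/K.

ΔS_gas = -9.92 J/K

Entropy is a state function, so ΔS_gas depends only on the end states.
For an isothermal ideal gas ΔS_gas = nR ln(V₂/V₁) = 0.588 × 8.314 × ln(1.31/9.96) = -9.92 J/K.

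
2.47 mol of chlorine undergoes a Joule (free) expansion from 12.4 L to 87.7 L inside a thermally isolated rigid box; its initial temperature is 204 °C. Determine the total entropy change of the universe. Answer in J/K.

No heat is exchanged and no work is done, so the ideal-gas temperature stays constant.
Entropy is a state function; using a reversible isothermal path, ΔS_gas = nR ln(V₂/V₁) = 2.47 × 8.314 × ln(87.7/12.4) = 40.2 J/K.
The insulated surroundings exchange no heat, so ΔS_surr = 0 and ΔS_universe = ΔS_gas.

ΔS_universe = 40.2 J/K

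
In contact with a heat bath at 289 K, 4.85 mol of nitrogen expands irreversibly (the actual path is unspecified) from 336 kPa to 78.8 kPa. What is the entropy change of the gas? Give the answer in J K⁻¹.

Entropy is a state function, so ΔS_gas depends only on the end states.
For an isothermal ideal gas ΔS_gas = nR ln(P₁/P₂) = 4.85 × 8.314 × ln(336/78.8) = 58.5 J/K.

ΔS_gas = 58.5 J/K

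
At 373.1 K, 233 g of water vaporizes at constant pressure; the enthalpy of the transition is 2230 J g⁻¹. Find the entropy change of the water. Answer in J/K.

ΔS = 1390 J/K

Heat absorbed by the substance: Q = mL = 233 × 2230 = 519590 J.
At constant T, ΔS = Q_rev/T = 519590 / 373.1 = 1390 J/K.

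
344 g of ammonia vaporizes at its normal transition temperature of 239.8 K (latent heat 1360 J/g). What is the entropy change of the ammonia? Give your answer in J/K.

Heat absorbed by the substance: Q = mL = 344 × 1360 = 467840 J.
At constant T, ΔS = Q_rev/T = 467840 / 239.8 = 1950 J/K.

ΔS = 1950 J/K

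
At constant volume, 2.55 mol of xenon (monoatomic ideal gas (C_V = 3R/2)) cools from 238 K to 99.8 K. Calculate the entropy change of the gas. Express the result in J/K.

At constant volume, ΔS = nC_V ln(T₂/T₁) with C_V = 3R/2 = 12.47 J mol⁻¹ K⁻¹.
ΔS = 2.55 × 12.47 × ln(99.8/238) = -27.6 J/K.

ΔS = -27.6 J/K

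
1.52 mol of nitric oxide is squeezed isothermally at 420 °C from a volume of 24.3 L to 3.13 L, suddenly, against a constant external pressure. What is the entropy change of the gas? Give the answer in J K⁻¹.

Entropy is a state function, so ΔS_gas depends only on the end states.
For an isothermal ideal gas ΔS_gas = nR ln(V₂/V₁) = 1.52 × 8.314 × ln(3.13/24.3) = -25.9 J/K.

ΔS_gas = -25.9 J/K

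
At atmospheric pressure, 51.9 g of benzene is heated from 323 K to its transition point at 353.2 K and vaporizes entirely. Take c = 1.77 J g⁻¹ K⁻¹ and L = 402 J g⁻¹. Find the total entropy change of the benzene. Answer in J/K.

Warming step: ΔS₁ = m c ln(T_tr/T_i) = 51.9 × 1.77 × ln(353.2/323) = 8.211 J/K.
Phase change: ΔS₂ = +mL/T_tr = 51.9 × 402 / 353.2 = 59.07 J/K.
ΔS_total = (8.211) + (59.07) = 67.3 J/K.

ΔS = 67.3 J/K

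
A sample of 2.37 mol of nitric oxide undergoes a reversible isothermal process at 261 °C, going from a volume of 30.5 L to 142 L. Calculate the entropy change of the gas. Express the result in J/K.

For an isothermal ideal gas ΔS_gas = nR ln(V₂/V₁) = 2.37 × 8.314 × ln(142/30.5) = 30.3 J/K.

ΔS_gas = 30.3 J/K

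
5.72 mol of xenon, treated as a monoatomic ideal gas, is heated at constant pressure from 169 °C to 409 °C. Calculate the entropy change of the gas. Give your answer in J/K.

In kelvin: T₁ = 442.15 K, T₂ = 682.15 K. At constant pressure, ΔS = nC_p ln(T₂/T₁) with C_p = 5R/2 = 20.79 J mol⁻¹ K⁻¹.
ΔS = 5.72 × 20.79 × ln(682.15/442.15) = 51.6 J/K.

ΔS = 51.6 J/K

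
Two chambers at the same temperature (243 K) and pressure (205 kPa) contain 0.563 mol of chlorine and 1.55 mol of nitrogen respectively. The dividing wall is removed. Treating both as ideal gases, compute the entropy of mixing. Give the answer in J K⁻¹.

Mole fractions: x_A = 0.563/2.11 = 0.266, x_B = 0.734.
ΔS_mix = −R(n_A ln x_A + n_B ln x_B) = −8.314 × (0.563 ln 0.266 + 1.55 ln 0.734) = 10.2 J/K.

ΔS_mix = 10.2 J/K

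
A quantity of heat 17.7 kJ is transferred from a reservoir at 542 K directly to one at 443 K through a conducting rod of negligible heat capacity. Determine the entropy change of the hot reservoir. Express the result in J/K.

The hot reservoir loses heat Q, so ΔS_hot = −Q/T_H = −17700/542 = -32.7 J/K.

ΔS_hot = -32.7 J/K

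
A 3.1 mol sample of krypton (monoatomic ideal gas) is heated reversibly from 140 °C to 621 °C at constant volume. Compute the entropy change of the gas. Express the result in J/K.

In kelvin: T₁ = 413.15 K, T₂ = 894.15 K. At constant volume, ΔS = nC_V ln(T₂/T₁) with C_V = 3R/2 = 12.47 J mol⁻¹ K⁻¹.
ΔS = 3.1 × 12.47 × ln(894.15/413.15) = 29.8 J/K.

ΔS = 29.8 J/K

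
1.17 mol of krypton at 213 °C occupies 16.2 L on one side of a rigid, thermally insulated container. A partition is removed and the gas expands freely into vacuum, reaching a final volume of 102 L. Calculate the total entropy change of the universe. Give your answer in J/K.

No heat is exchanged and no work is done, so the ideal-gas temperature stays constant.
Entropy is a state function; using a reversible isothermal path, ΔS_gas = nR ln(V₂/V₁) = 1.17 × 8.314 × ln(102/16.2) = 17.9 J/K.
The insulated surroundings exchange no heat, so ΔS_surr = 0 and ΔS_universe = ΔS_gas.

ΔS_universe = 17.9 J/K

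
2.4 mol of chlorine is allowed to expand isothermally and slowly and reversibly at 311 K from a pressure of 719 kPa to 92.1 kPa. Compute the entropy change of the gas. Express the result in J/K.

For an isothermal ideal gas ΔS_gas = nR ln(P₁/P₂) = 2.4 × 8.314 × ln(719/92.1) = 41 J/K.

ΔS_gas = 41 J/K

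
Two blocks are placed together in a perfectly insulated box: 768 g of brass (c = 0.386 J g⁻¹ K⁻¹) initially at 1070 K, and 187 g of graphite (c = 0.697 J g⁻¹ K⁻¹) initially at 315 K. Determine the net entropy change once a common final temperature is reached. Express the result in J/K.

ΔS_total = 55.8 J/K

Energy balance: T_f = (m₁c₁T₁ + m₂c₂T₂)/(m₁c₁ + m₂c₂) = 839.43 K.
ΔS₁ = m₁c₁ ln(T_f/T₁) = 296.448 × ln(839.43/1070) = -71.95 J/K.
ΔS₂ = m₂c₂ ln(T_f/T₂) = 130.339 × ln(839.43/315) = 127.8 J/K.
ΔS_total = -71.95 + 127.8 = 55.8 J/K.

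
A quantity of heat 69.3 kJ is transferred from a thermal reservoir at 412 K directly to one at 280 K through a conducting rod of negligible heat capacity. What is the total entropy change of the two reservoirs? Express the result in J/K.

ΔS_hot = −Q/T_H = −69300/412 = -168.2 J/K and ΔS_cold = +Q/T_C = 69300/280 = 247.5 J/K.
ΔS_total = -168.2 + 247.5 = 79.3 J/K, positive as the second law requires.

ΔS_total = 79.3 J/K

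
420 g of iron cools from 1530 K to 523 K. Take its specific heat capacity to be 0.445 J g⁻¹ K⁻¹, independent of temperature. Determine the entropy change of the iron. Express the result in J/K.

ΔS = ∫dQ_rev/T = m c ln(T₂/T₁) = 420 × 0.445 × ln(523/1530) = -201 J/K.

ΔS = -201 J/K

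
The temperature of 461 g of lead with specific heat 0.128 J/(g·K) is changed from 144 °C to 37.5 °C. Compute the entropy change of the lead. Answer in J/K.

ΔS = -17.4 J/K

In kelvin: T₁ = 417.15 K, T₂ = 310.65 K. ΔS = ∫dQ_rev/T = m c ln(T₂/T₁) = 461 × 0.128 × ln(310.65/417.15) = -17.4 J/K.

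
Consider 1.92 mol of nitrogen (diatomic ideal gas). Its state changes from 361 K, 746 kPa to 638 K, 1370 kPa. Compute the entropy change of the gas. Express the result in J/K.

ΔS = nC_p ln(T₂/T₁) − nR ln(P₂/P₁), with C_p = 7R/2 = 29.1 J mol⁻¹ K⁻¹ for a diatomic ideal gas.
ΔS = 1.92 × [29.1 × ln(638/361) − 8.314 × ln(1370/746)] = 22.1 J/K.

ΔS = 22.1 J/K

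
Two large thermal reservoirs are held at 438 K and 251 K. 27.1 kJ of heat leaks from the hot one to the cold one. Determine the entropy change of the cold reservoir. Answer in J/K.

The cold reservoir gains heat Q, so ΔS_cold = +Q/T_C = 27100/251 = 108 J/K.

ΔS_cold = 108 J/K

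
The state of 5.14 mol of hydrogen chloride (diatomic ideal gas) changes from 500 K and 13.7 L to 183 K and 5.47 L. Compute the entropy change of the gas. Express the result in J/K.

Entropy is a state function: ΔS = nC_V ln(T₂/T₁) + nR ln(V₂/V₁), with C_V = 5R/2 = 20.79 J mol⁻¹ K⁻¹ for a diatomic ideal gas.
ΔS = 5.14 × [20.79 × ln(183/500) + 8.314 × ln(5.47/13.7)] = -147 J/K.

ΔS = -147 J/K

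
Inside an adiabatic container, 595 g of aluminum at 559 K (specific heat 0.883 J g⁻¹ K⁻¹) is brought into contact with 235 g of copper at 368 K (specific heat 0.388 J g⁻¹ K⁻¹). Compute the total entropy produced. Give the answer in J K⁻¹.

ΔS_total = 6.15 J/K

Energy balance: T_f = (m₁c₁T₁ + m₂c₂T₂)/(m₁c₁ + m₂c₂) = 530.75 K.
ΔS₁ = m₁c₁ ln(T_f/T₁) = 525.385 × ln(530.75/559) = -27.24 J/K.
ΔS₂ = m₂c₂ ln(T_f/T₂) = 91.18 × ln(530.75/368) = 33.39 J/K.
ΔS_total = -27.24 + 33.39 = 6.15 J/K.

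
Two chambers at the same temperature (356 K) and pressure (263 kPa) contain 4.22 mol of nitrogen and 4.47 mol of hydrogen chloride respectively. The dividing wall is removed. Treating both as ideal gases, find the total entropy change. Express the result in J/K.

ΔS_mix = 50 J/K

Mole fractions: x_A = 4.22/8.69 = 0.486, x_B = 0.514.
ΔS_mix = −R(n_A ln x_A + n_B ln x_B) = −8.314 × (4.22 ln 0.486 + 4.47 ln 0.514) = 50 J/K.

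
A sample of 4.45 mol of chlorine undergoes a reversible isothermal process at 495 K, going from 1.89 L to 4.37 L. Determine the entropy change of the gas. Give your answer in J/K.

For an isothermal ideal gas ΔS_gas = nR ln(V₂/V₁) = 4.45 × 8.314 × ln(4.37/1.89) = 31 J/K.

ΔS_gas = 31 J/K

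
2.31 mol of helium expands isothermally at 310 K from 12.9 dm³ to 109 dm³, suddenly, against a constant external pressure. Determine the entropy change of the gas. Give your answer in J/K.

Entropy is a state function, so ΔS_gas depends only on the end states.
For an isothermal ideal gas ΔS_gas = nR ln(V₂/V₁) = 2.31 × 8.314 × ln(109/12.9) = 41 J/K.

ΔS_gas = 41 J/K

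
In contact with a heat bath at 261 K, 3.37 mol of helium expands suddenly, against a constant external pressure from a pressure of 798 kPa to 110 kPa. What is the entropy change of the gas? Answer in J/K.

Entropy is a state function, so ΔS_gas depends only on the end states.
For an isothermal ideal gas ΔS_gas = nR ln(P₁/P₂) = 3.37 × 8.314 × ln(798/110) = 55.5 J/K.

ΔS_gas = 55.5 J/K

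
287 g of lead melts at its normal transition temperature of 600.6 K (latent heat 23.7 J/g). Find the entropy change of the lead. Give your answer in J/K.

Heat absorbed by the substance: Q = mL = 287 × 23.7 = 6801.9 J.
At constant T, ΔS = Q_rev/T = 6801.9 / 600.6 = 11.3 J/K.

ΔS = 11.3 J/K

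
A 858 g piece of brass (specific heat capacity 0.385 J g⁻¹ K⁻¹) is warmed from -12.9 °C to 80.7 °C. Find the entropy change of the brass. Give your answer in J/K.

ΔS = 101 J/K

In kelvin: T₁ = 260.25 K, T₂ = 353.85 K. ΔS = ∫dQ_rev/T = m c ln(T₂/T₁) = 858 × 0.385 × ln(353.85/260.25) = 101 J/K.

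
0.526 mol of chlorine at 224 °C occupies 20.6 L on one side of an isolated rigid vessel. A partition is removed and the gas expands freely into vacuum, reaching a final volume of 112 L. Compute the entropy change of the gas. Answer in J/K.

For an ideal gas in free expansion Q = 0 and W = 0, so T is unchanged.
Entropy is a state function; using a reversible isothermal path, ΔS_gas = nR ln(V₂/V₁) = 0.526 × 8.314 × ln(112/20.6) = 7.4 J/K.

ΔS_gas = 7.4 J/K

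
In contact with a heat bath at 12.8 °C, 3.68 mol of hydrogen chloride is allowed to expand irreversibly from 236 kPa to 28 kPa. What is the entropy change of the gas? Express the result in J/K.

ΔS_gas = 65.2 J/K

Entropy is a state function, so ΔS_gas depends only on the end states.
For an isothermal ideal gas ΔS_gas = nR ln(P₁/P₂) = 3.68 × 8.314 × ln(236/28) = 65.2 J/K.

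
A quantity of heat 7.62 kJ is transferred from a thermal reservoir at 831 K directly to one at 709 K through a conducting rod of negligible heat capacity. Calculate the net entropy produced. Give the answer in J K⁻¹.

ΔS_total = 1.58 J/K

ΔS_hot = −Q/T_H = −7620/831 = -9.17 J/K and ΔS_cold = +Q/T_C = 7620/709 = 10.75 J/K.
ΔS_total = -9.17 + 10.75 = 1.58 J/K, positive as the second law requires.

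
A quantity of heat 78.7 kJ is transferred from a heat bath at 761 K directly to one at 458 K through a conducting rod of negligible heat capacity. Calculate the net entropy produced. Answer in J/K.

ΔS_hot = −Q/T_H = −78700/761 = -103.4 J/K and ΔS_cold = +Q/T_C = 78700/458 = 171.8 J/K.
ΔS_total = -103.4 + 171.8 = 68.4 J/K, positive as the second law requires.

ΔS_total = 68.4 J/K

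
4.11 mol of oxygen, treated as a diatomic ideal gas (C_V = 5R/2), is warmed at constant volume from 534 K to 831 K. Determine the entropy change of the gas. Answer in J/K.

ΔS = 37.8 J/K

At constant volume, ΔS = nC_V ln(T₂/T₁) with C_V = 5R/2 = 20.79 J mol⁻¹ K⁻¹.
ΔS = 4.11 × 20.79 × ln(831/534) = 37.8 J/K.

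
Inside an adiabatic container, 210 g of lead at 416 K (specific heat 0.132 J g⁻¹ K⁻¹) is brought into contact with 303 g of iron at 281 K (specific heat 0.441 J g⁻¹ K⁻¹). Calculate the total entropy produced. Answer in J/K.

ΔS_total = 1.92 J/K

Energy balance: T_f = (m₁c₁T₁ + m₂c₂T₂)/(m₁c₁ + m₂c₂) = 304.19 K.
ΔS₁ = m₁c₁ ln(T_f/T₁) = 27.72 × ln(304.19/416) = -8.677 J/K.
ΔS₂ = m₂c₂ ln(T_f/T₂) = 133.623 × ln(304.19/281) = 10.6 J/K.
ΔS_total = -8.677 + 10.6 = 1.92 J/K.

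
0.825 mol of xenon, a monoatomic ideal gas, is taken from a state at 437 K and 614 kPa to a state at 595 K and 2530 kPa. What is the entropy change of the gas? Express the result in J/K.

ΔS = -4.42 J/K

ΔS = nC_p ln(T₂/T₁) − nR ln(P₂/P₁), with C_p = 5R/2 = 20.79 J mol⁻¹ K⁻¹ for a monoatomic ideal gas.
ΔS = 0.825 × [20.79 × ln(595/437) − 8.314 × ln(2530/614)] = -4.42 J/K.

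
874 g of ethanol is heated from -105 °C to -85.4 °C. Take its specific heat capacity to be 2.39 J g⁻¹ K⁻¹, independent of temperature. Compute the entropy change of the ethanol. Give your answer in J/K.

ΔS = 230 J/K

In kelvin: T₁ = 168.15 K, T₂ = 187.75 K. ΔS = ∫dQ_rev/T = m c ln(T₂/T₁) = 874 × 2.39 × ln(187.75/168.15) = 230 J/K.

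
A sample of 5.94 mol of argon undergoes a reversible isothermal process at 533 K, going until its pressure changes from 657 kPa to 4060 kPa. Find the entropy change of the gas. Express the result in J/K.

For an isothermal ideal gas ΔS_gas = nR ln(P₁/P₂) = 5.94 × 8.314 × ln(657/4060) = -89.9 J/K.

ΔS_gas = -89.9 J/K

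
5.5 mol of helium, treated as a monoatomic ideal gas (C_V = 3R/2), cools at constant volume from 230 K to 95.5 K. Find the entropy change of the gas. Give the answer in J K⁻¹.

ΔS = -60.3 J/K

At constant volume, ΔS = nC_V ln(T₂/T₁) with C_V = 3R/2 = 12.47 J mol⁻¹ K⁻¹.
ΔS = 5.5 × 12.47 × ln(95.5/230) = -60.3 J/K.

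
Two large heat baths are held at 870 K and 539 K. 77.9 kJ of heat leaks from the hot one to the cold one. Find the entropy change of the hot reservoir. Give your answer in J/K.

ΔS_hot = -89.5 J/K

The hot reservoir loses heat Q, so ΔS_hot = −Q/T_H = −77900/870 = -89.5 J/K.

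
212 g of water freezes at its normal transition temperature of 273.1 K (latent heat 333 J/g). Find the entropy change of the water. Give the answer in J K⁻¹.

ΔS = -258 J/K

Heat released by the substance: Q = −mL = −212 × 333 = −70596 J.
At constant T, ΔS = Q_rev/T = −70596 / 273.1 = -258 J/K.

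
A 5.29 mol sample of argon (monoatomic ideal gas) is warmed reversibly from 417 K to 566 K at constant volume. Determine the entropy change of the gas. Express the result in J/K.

ΔS = 20.2 J/K

At constant volume, ΔS = nC_V ln(T₂/T₁) with C_V = 3R/2 = 12.47 J mol⁻¹ K⁻¹.
ΔS = 5.29 × 12.47 × ln(566/417) = 20.2 J/K.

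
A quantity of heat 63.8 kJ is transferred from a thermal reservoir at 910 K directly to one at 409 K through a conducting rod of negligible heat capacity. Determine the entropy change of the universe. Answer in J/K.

ΔS_total = 85.9 J/K

ΔS_hot = −Q/T_H = −63800/910 = -70.11 J/K and ΔS_cold = +Q/T_C = 63800/409 = 156 J/K.
ΔS_total = -70.11 + 156 = 85.9 J/K, positive as the second law requires.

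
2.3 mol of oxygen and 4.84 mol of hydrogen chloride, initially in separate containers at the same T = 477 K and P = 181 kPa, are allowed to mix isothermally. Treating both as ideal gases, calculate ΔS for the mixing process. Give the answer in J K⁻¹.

ΔS_mix = 37.3 J/K

Mole fractions: x_A = 2.3/7.14 = 0.322, x_B = 0.678.
ΔS_mix = −R(n_A ln x_A + n_B ln x_B) = −8.314 × (2.3 ln 0.322 + 4.84 ln 0.678) = 37.3 J/K.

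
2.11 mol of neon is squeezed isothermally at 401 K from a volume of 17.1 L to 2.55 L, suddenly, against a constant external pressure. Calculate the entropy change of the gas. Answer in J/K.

Entropy is a state function, so ΔS_gas depends only on the end states.
For an isothermal ideal gas ΔS_gas = nR ln(V₂/V₁) = 2.11 × 8.314 × ln(2.55/17.1) = -33.4 J/K.

ΔS_gas = -33.4 J/K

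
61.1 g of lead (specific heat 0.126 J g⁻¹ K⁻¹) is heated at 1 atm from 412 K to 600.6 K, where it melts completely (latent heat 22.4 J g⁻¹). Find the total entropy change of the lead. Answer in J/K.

Warming step: ΔS₁ = m c ln(T_tr/T_i) = 61.1 × 0.126 × ln(600.6/412) = 2.902 J/K.
Phase change: ΔS₂ = +mL/T_tr = 61.1 × 22.4 / 600.6 = 2.279 J/K.
ΔS_total = (2.902) + (2.279) = 5.18 J/K.

ΔS = 5.18 J/K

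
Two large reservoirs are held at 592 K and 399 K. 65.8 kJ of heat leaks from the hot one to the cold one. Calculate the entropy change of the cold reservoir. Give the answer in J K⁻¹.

The cold reservoir gains heat Q, so ΔS_cold = +Q/T_C = 65800/399 = 165 J/K.

ΔS_cold = 165 J/K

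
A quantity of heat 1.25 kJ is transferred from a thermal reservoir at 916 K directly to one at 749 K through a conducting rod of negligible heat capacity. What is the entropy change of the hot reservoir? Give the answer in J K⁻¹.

The hot reservoir loses heat Q, so ΔS_hot = −Q/T_H = −1250/916 = -1.36 J/K.

ΔS_hot = -1.36 J/K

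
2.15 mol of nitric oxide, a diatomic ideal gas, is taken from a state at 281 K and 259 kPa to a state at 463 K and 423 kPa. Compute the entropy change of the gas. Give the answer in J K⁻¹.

ΔS = 22.5 J/K

ΔS = nC_p ln(T₂/T₁) − nR ln(P₂/P₁), with C_p = 7R/2 = 29.1 J mol⁻¹ K⁻¹ for a diatomic ideal gas.
ΔS = 2.15 × [29.1 × ln(463/281) − 8.314 × ln(423/259)] = 22.5 J/K.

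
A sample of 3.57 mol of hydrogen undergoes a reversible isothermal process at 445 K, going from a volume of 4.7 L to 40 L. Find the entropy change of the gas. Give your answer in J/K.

For an isothermal ideal gas ΔS_gas = nR ln(V₂/V₁) = 3.57 × 8.314 × ln(40/4.7) = 63.6 J/K.

ΔS_gas = 63.6 J/K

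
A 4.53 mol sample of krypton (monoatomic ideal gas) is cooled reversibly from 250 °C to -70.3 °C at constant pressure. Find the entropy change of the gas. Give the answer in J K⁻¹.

In kelvin: T₁ = 523.15 K, T₂ = 202.85 K. At constant pressure, ΔS = nC_p ln(T₂/T₁) with C_p = 5R/2 = 20.79 J mol⁻¹ K⁻¹.
ΔS = 4.53 × 20.79 × ln(202.85/523.15) = -89.2 J/K.

ΔS = -89.2 J/K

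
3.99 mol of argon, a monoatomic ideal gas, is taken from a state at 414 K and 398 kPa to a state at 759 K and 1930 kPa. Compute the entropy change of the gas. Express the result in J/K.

ΔS = -2.11 J/K

ΔS = nC_p ln(T₂/T₁) − nR ln(P₂/P₁), with C_p = 5R/2 = 20.79 J mol⁻¹ K⁻¹ for a monoatomic ideal gas.
ΔS = 3.99 × [20.79 × ln(759/414) − 8.314 × ln(1930/398)] = -2.11 J/K.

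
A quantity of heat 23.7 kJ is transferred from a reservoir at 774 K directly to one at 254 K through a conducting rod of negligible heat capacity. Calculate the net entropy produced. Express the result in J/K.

ΔS_hot = −Q/T_H = −23700/774 = -30.62 J/K and ΔS_cold = +Q/T_C = 23700/254 = 93.31 J/K.
ΔS_total = -30.62 + 93.31 = 62.7 J/K, positive as the second law requires.

ΔS_total = 62.7 J/K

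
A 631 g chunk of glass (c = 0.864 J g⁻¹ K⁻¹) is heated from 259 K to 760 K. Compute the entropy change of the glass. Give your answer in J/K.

ΔS = 587 J/K

ΔS = ∫dQ_rev/T = m c ln(T₂/T₁) = 631 × 0.864 × ln(760/259) = 587 J/K.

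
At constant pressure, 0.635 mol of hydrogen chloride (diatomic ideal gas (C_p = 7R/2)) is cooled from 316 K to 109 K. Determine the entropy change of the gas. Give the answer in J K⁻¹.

ΔS = -19.7 J/K

At constant pressure, ΔS = nC_p ln(T₂/T₁) with C_p = 7R/2 = 29.1 J mol⁻¹ K⁻¹.
ΔS = 0.635 × 29.1 × ln(109/316) = -19.7 J/K.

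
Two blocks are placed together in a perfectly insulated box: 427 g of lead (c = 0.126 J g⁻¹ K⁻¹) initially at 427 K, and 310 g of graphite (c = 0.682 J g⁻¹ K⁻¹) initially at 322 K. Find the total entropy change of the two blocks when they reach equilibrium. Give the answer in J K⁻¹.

Energy balance: T_f = (m₁c₁T₁ + m₂c₂T₂)/(m₁c₁ + m₂c₂) = 343.3 K.
ΔS₁ = m₁c₁ ln(T_f/T₁) = 53.802 × ln(343.3/427) = -11.74 J/K.
ΔS₂ = m₂c₂ ln(T_f/T₂) = 211.42 × ln(343.3/322) = 13.54 J/K.
ΔS_total = -11.74 + 13.54 = 1.8 J/K.

ΔS_total = 1.8 J/K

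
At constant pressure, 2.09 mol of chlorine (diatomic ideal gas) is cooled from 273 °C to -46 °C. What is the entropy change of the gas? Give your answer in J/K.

In kelvin: T₁ = 546.15 K, T₂ = 227.15 K. At constant pressure, ΔS = nC_p ln(T₂/T₁) with C_p = 7R/2 = 29.1 J mol⁻¹ K⁻¹.
ΔS = 2.09 × 29.1 × ln(227.15/546.15) = -53.4 J/K.

ΔS = -53.4 J/K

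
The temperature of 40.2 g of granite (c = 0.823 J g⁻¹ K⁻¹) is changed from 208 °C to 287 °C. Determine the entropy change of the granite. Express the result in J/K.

In kelvin: T₁ = 481.15 K, T₂ = 560.15 K. ΔS = ∫dQ_rev/T = m c ln(T₂/T₁) = 40.2 × 0.823 × ln(560.15/481.15) = 5.03 J/K.

ΔS = 5.03 J/K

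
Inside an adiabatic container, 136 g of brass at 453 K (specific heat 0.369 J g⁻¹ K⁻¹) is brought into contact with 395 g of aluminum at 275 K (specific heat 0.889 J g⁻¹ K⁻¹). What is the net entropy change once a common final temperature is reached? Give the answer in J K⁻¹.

Energy balance: T_f = (m₁c₁T₁ + m₂c₂T₂)/(m₁c₁ + m₂c₂) = 297.26 K.
ΔS₁ = m₁c₁ ln(T_f/T₁) = 50.184 × ln(297.26/453) = -21.14 J/K.
ΔS₂ = m₂c₂ ln(T_f/T₂) = 351.155 × ln(297.26/275) = 27.33 J/K.
ΔS_total = -21.14 + 27.33 = 6.19 J/K.

ΔS_total = 6.19 J/K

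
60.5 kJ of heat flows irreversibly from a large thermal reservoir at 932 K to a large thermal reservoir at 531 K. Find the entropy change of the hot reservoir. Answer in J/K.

ΔS_hot = -64.9 J/K

The hot reservoir loses heat Q, so ΔS_hot = −Q/T_H = −60500/932 = -64.9 J/K.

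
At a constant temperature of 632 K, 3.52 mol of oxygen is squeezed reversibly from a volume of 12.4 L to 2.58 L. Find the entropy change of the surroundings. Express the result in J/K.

ΔS_surr = 45.9 J/K

For an isothermal ideal gas ΔS_gas = nR ln(V₂/V₁) = 3.52 × 8.314 × ln(2.58/12.4) = -45.9 J/K.
The process is reversible, so ΔS_surr = −ΔS_gas = 45.9 J/K and ΔS_universe = 0.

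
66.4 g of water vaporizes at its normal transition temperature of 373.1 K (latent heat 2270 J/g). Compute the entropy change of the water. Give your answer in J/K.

ΔS = 404 J/K

Heat absorbed by the substance: Q = mL = 66.4 × 2270 = 150728 J.
At constant T, ΔS = Q_rev/T = 150728 / 373.1 = 404 J/K.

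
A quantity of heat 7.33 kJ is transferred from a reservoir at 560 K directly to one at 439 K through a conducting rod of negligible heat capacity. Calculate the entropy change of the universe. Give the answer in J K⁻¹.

ΔS_total = 3.61 J/K

ΔS_hot = −Q/T_H = −7330/560 = -13.09 J/K and ΔS_cold = +Q/T_C = 7330/439 = 16.7 J/K.
ΔS_total = -13.09 + 16.7 = 3.61 J/K, positive as the second law requires.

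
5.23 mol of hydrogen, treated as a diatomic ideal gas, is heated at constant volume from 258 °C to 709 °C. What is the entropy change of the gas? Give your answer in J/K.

In kelvin: T₁ = 531.15 K, T₂ = 982.15 K. At constant volume, ΔS = nC_V ln(T₂/T₁) with C_V = 5R/2 = 20.79 J mol⁻¹ K⁻¹.
ΔS = 5.23 × 20.79 × ln(982.15/531.15) = 66.8 J/K.

ΔS = 66.8 J/K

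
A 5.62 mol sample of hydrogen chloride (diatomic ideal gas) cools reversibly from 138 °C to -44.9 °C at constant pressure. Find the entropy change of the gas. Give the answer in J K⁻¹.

ΔS = -96.2 J/K

In kelvin: T₁ = 411.15 K, T₂ = 228.25 K. At constant pressure, ΔS = nC_p ln(T₂/T₁) with C_p = 7R/2 = 29.1 J mol⁻¹ K⁻¹.
ΔS = 5.62 × 29.1 × ln(228.25/411.15) = -96.2 J/K.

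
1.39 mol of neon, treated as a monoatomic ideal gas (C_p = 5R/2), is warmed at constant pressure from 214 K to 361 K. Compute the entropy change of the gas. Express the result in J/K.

ΔS = 15.1 J/K

At constant pressure, ΔS = nC_p ln(T₂/T₁) with C_p = 5R/2 = 20.79 J mol⁻¹ K⁻¹.
ΔS = 1.39 × 20.79 × ln(361/214) = 15.1 J/K.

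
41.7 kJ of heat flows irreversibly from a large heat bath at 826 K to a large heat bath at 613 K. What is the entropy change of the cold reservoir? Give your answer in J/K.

ΔS_cold = 68 J/K

The cold reservoir gains heat Q, so ΔS_cold = +Q/T_C = 41700/613 = 68 J/K.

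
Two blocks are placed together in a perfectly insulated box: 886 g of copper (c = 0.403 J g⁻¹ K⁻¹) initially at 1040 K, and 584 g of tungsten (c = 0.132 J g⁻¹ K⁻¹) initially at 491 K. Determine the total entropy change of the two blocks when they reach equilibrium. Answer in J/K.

Energy balance: T_f = (m₁c₁T₁ + m₂c₂T₂)/(m₁c₁ + m₂c₂) = 942.52 K.
ΔS₁ = m₁c₁ ln(T_f/T₁) = 357.058 × ln(942.52/1040) = -35.14 J/K.
ΔS₂ = m₂c₂ ln(T_f/T₂) = 77.088 × ln(942.52/491) = 50.27 J/K.
ΔS_total = -35.14 + 50.27 = 15.1 J/K.

ΔS_total = 15.1 J/K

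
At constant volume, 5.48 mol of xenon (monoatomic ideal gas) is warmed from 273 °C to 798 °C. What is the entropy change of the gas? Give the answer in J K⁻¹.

ΔS = 46 J/K

In kelvin: T₁ = 546.15 K, T₂ = 1071.15 K. At constant volume, ΔS = nC_V ln(T₂/T₁) with C_V = 3R/2 = 12.47 J mol⁻¹ K⁻¹.
ΔS = 5.48 × 12.47 × ln(1071.15/546.15) = 46 J/K.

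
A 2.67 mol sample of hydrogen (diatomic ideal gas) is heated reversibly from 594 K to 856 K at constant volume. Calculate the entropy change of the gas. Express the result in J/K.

At constant volume, ΔS = nC_V ln(T₂/T₁) with C_V = 5R/2 = 20.79 J mol⁻¹ K⁻¹.
ΔS = 2.67 × 20.79 × ln(856/594) = 20.3 J/K.

ΔS = 20.3 J/K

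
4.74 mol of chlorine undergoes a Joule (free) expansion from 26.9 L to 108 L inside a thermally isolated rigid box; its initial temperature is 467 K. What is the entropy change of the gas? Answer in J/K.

ΔS_gas = 54.8 J/K

For an ideal gas in free expansion Q = 0 and W = 0, so T is unchanged.
Entropy is a state function; using a reversible isothermal path, ΔS_gas = nR ln(V₂/V₁) = 4.74 × 8.314 × ln(108/26.9) = 54.8 J/K.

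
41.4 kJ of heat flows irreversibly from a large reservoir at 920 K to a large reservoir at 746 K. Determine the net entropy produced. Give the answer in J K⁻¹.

ΔS_total = 10.5 J/K

ΔS_hot = −Q/T_H = −41400/920 = -45 J/K and ΔS_cold = +Q/T_C = 41400/746 = 55.5 J/K.
ΔS_total = -45 + 55.5 = 10.5 J/K, positive as the second law requires.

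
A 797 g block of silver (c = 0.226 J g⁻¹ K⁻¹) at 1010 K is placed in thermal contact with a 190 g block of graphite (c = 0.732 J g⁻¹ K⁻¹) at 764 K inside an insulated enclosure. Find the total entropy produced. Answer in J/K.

Energy balance: T_f = (m₁c₁T₁ + m₂c₂T₂)/(m₁c₁ + m₂c₂) = 902.81 K.
ΔS₁ = m₁c₁ ln(T_f/T₁) = 180.122 × ln(902.81/1010) = -20.21 J/K.
ΔS₂ = m₂c₂ ln(T_f/T₂) = 139.08 × ln(902.81/764) = 23.22 J/K.
ΔS_total = -20.21 + 23.22 = 3.01 J/K.

ΔS_total = 3.01 J/K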